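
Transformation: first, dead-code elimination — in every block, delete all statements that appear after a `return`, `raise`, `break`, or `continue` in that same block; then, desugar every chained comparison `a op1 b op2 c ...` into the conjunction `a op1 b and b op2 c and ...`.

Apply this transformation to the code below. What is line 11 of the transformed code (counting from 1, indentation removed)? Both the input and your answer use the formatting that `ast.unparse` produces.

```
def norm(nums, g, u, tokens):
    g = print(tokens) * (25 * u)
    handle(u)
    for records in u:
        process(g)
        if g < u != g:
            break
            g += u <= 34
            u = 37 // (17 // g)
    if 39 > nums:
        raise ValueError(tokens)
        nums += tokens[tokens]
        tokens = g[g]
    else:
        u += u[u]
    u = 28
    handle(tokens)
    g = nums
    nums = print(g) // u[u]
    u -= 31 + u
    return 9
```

u += u[u]

Transformed code:
def norm(nums, g, u, tokens):
    g = print(tokens) * (25 * u)
    handle(u)
    for records in u:
        process(g)
        if g < u and u != g:
            break
    if 39 > nums:
        raise ValueError(tokens)
    else:
        u += u[u]
    u = 28
    handle(tokens)
    g = nums
    nums = print(g) // u[u]
    u -= 31 + u
    return 9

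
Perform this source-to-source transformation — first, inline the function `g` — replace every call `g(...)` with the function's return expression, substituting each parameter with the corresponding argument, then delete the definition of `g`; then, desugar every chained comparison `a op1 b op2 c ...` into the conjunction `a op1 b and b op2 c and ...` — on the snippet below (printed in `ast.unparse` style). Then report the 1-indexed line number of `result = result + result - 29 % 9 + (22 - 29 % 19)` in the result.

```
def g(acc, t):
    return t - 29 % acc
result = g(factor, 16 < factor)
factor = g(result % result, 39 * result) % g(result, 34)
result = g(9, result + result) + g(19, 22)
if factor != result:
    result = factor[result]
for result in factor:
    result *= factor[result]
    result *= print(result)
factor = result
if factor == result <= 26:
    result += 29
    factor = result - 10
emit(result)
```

Transformed code:
result = (16 < factor) - 29 % factor
factor = (39 * result - 29 % (result % result)) % (34 - 29 % result)
result = result + result - 29 % 9 + (22 - 29 % 19)
if factor != result:
    result = factor[result]
for result in factor:
    result *= factor[result]
    result *= print(result)
factor = result
if factor == result and result <= 26:
    result += 29
    factor = result - 10
emit(result)

3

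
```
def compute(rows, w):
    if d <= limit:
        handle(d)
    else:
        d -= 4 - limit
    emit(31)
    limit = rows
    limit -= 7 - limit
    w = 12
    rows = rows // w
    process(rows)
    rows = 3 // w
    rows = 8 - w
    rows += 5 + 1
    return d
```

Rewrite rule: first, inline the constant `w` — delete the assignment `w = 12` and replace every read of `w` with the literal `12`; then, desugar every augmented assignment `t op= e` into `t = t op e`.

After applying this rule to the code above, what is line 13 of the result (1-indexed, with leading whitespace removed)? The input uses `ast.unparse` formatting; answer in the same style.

rows = rows + (5 + 1)

Transformed code:
def compute(rows, w):
    if d <= limit:
        handle(d)
    else:
        d = d - (4 - limit)
    emit(31)
    limit = rows
    limit = limit - (7 - limit)
    rows = rows // 12
    process(rows)
    rows = 3 // 12
    rows = 8 - 12
    rows = rows + (5 + 1)
    return d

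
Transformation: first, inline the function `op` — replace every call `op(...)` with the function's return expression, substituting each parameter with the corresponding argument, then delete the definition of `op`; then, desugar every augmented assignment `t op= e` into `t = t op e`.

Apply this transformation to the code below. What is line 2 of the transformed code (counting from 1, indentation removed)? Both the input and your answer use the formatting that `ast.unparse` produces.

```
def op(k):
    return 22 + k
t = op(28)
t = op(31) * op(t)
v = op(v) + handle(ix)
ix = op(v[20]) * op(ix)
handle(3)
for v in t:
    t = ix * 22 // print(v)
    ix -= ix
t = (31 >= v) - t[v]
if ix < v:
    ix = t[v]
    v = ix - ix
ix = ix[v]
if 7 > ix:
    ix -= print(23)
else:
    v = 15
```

Transformed code:
t = 22 + 28
t = (22 + 31) * (22 + t)
v = 22 + v + handle(ix)
ix = (22 + v[20]) * (22 + ix)
handle(3)
for v in t:
    t = ix * 22 // print(v)
    ix = ix - ix
t = (31 >= v) - t[v]
if ix < v:
    ix = t[v]
    v = ix - ix
ix = ix[v]
if 7 > ix:
    ix = ix - print(23)
else:
    v = 15

t = (22 + 31) * (22 + t)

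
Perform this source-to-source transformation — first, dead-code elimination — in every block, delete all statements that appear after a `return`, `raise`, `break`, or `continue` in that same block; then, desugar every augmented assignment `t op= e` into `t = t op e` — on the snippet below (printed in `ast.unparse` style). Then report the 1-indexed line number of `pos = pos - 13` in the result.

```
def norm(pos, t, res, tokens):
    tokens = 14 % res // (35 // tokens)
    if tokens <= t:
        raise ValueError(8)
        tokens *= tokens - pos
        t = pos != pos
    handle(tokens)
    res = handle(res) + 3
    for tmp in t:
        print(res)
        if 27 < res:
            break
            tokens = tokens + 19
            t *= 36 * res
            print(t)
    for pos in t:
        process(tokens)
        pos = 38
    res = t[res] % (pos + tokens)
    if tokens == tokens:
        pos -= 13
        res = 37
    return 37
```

16

Transformed code:
def norm(pos, t, res, tokens):
    tokens = 14 % res // (35 // tokens)
    if tokens <= t:
        raise ValueError(8)
    handle(tokens)
    res = handle(res) + 3
    for tmp in t:
        print(res)
        if 27 < res:
            break
    for pos in t:
        process(tokens)
        pos = 38
    res = t[res] % (pos + tokens)
    if tokens == tokens:
        pos = pos - 13
        res = 37
    return 37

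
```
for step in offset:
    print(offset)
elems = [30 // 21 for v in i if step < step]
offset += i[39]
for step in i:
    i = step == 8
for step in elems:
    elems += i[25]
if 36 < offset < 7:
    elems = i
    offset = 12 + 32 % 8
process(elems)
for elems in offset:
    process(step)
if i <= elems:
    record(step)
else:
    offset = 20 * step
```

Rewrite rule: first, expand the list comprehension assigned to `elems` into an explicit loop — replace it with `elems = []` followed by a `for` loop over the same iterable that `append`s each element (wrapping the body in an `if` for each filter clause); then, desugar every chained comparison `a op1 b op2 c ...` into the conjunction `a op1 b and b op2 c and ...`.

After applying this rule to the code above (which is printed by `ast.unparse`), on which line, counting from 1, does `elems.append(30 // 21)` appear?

6

Transformed code:
for step in offset:
    print(offset)
elems = []
for v in i:
    if step < step:
        elems.append(30 // 21)
offset += i[39]
for step in i:
    i = step == 8
for step in elems:
    elems += i[25]
if 36 < offset and offset < 7:
    elems = i
    offset = 12 + 32 % 8
process(elems)
for elems in offset:
    process(step)
if i <= elems:
    record(step)
else:
    offset = 20 * step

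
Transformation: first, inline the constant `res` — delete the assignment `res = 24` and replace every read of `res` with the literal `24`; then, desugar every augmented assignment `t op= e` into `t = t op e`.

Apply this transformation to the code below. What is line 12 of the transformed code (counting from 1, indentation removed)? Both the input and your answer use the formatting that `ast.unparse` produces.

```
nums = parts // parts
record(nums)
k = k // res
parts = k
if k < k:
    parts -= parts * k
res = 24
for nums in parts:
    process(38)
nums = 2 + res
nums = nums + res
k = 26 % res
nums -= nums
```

Transformed code:
nums = parts // parts
record(nums)
k = k // 24
parts = k
if k < k:
    parts = parts - parts * k
for nums in parts:
    process(38)
nums = 2 + 24
nums = nums + 24
k = 26 % 24
nums = nums - nums

nums = nums - nums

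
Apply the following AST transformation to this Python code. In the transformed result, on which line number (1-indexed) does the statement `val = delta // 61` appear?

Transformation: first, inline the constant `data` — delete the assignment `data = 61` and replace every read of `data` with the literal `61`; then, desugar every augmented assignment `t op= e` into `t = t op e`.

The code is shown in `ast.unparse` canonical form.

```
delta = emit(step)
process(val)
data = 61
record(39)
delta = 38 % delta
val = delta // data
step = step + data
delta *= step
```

Transformed code:
delta = emit(step)
process(val)
record(39)
delta = 38 % delta
val = delta // 61
step = step + 61
delta = delta * step

5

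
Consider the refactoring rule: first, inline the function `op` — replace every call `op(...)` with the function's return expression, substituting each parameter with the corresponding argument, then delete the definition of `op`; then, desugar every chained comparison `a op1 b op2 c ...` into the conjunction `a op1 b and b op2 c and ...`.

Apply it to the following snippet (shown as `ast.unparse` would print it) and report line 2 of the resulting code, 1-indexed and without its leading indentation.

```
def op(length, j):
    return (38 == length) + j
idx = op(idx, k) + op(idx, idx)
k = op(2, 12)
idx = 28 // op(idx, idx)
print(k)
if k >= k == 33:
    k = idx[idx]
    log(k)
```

Transformed code:
idx = (38 == idx) + k + ((38 == idx) + idx)
k = (38 == 2) + 12
idx = 28 // ((38 == idx) + idx)
print(k)
if k >= k and k == 33:
    k = idx[idx]
    log(k)

k = (38 == 2) + 12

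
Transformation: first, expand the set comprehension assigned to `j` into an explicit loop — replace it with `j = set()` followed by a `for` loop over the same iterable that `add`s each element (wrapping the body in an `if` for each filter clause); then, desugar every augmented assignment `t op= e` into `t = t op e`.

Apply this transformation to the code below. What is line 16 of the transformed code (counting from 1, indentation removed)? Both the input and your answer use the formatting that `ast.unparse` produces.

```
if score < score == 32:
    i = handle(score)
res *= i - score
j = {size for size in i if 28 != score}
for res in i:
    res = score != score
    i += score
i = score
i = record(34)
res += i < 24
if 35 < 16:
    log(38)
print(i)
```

Transformed code:
if score < score == 32:
    i = handle(score)
res = res * (i - score)
j = set()
for size in i:
    if 28 != score:
        j.add(size)
for res in i:
    res = score != score
    i = i + score
i = score
i = record(34)
res = res + (i < 24)
if 35 < 16:
    log(38)
print(i)

print(i)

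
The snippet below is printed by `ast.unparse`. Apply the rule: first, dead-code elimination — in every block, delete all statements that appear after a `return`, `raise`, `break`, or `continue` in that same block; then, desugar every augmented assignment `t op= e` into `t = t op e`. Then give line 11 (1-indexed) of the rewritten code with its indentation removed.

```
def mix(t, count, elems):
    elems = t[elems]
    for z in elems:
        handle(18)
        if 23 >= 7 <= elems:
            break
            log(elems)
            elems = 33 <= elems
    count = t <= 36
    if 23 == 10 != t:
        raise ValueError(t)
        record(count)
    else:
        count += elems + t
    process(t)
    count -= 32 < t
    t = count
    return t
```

Transformed code:
def mix(t, count, elems):
    elems = t[elems]
    for z in elems:
        handle(18)
        if 23 >= 7 <= elems:
            break
    count = t <= 36
    if 23 == 10 != t:
        raise ValueError(t)
    else:
        count = count + (elems + t)
    process(t)
    count = count - (32 < t)
    t = count
    return t

count = count + (elems + t)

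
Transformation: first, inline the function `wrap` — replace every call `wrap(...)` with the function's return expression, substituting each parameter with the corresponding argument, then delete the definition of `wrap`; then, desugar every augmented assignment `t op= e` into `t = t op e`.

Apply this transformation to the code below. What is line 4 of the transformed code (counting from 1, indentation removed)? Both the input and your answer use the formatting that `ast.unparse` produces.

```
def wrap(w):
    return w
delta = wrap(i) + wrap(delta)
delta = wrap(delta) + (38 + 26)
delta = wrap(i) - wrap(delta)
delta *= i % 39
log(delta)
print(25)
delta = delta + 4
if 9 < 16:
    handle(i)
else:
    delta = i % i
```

Transformed code:
delta = i + delta
delta = delta + (38 + 26)
delta = i - delta
delta = delta * (i % 39)
log(delta)
print(25)
delta = delta + 4
if 9 < 16:
    handle(i)
else:
    delta = i % i

delta = delta * (i % 39)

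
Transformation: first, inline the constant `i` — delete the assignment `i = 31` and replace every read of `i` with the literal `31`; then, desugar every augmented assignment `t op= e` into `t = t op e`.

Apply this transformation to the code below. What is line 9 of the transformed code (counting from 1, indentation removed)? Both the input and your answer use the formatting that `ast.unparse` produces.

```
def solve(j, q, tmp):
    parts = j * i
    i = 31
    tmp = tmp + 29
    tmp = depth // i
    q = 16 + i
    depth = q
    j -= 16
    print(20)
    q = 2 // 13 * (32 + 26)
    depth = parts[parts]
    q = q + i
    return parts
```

Transformed code:
def solve(j, q, tmp):
    parts = j * 31
    tmp = tmp + 29
    tmp = depth // 31
    q = 16 + 31
    depth = q
    j = j - 16
    print(20)
    q = 2 // 13 * (32 + 26)
    depth = parts[parts]
    q = q + 31
    return parts

q = 2 // 13 * (32 + 26)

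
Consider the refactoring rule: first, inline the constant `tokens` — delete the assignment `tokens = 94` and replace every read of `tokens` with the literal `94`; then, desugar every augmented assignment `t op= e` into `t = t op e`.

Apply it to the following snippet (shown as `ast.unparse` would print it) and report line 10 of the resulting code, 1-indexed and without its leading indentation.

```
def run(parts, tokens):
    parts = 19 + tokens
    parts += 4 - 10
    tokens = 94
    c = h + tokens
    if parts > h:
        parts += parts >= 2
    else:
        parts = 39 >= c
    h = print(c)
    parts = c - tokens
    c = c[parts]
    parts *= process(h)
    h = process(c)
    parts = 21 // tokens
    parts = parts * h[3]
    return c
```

Transformed code:
def run(parts, tokens):
    parts = 19 + 94
    parts = parts + (4 - 10)
    c = h + 94
    if parts > h:
        parts = parts + (parts >= 2)
    else:
        parts = 39 >= c
    h = print(c)
    parts = c - 94
    c = c[parts]
    parts = parts * process(h)
    h = process(c)
    parts = 21 // 94
    parts = parts * h[3]
    return c

parts = c - 94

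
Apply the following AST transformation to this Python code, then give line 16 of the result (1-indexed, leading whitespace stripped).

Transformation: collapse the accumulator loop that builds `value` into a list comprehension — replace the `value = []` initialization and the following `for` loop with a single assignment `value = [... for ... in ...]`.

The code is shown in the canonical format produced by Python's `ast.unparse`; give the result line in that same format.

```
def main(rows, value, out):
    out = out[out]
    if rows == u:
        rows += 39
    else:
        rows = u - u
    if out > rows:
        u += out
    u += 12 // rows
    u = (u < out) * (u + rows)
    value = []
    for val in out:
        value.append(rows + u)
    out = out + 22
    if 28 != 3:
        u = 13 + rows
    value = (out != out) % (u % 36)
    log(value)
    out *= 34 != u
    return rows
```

Transformed code:
def main(rows, value, out):
    out = out[out]
    if rows == u:
        rows += 39
    else:
        rows = u - u
    if out > rows:
        u += out
    u += 12 // rows
    u = (u < out) * (u + rows)
    value = [rows + u for val in out]
    out = out + 22
    if 28 != 3:
        u = 13 + rows
    value = (out != out) % (u % 36)
    log(value)
    out *= 34 != u
    return rows

log(value)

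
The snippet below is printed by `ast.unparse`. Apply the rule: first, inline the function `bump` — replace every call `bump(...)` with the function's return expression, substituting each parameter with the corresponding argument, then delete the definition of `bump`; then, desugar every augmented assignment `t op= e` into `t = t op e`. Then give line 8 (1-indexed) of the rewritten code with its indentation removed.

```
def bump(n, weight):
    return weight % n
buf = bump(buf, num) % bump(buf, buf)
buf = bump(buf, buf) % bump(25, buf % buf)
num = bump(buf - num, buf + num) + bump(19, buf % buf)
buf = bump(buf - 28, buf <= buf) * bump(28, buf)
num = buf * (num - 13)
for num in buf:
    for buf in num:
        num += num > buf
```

Transformed code:
buf = num % buf % (buf % buf)
buf = buf % buf % (buf % buf % 25)
num = (buf + num) % (buf - num) + buf % buf % 19
buf = (buf <= buf) % (buf - 28) * (buf % 28)
num = buf * (num - 13)
for num in buf:
    for buf in num:
        num = num + (num > buf)

num = num + (num > buf)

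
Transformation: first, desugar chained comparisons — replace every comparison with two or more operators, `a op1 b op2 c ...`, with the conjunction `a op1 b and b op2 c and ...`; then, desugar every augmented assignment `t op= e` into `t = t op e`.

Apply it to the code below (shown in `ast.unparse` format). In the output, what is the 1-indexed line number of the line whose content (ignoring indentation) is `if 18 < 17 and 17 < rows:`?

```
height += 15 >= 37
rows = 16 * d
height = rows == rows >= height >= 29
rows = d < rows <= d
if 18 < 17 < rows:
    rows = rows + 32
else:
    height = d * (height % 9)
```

Transformed code:
height = height + (15 >= 37)
rows = 16 * d
height = rows == rows and rows >= height and (height >= 29)
rows = d < rows and rows <= d
if 18 < 17 and 17 < rows:
    rows = rows + 32
else:
    height = d * (height % 9)

5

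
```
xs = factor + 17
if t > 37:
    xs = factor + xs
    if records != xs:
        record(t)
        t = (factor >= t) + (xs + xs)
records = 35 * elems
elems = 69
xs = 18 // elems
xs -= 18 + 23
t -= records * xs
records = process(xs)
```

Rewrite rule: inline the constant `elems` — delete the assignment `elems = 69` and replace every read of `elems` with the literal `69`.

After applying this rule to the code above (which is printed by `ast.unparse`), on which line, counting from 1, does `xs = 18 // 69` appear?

Transformed code:
xs = factor + 17
if t > 37:
    xs = factor + xs
    if records != xs:
        record(t)
        t = (factor >= t) + (xs + xs)
records = 35 * 69
xs = 18 // 69
xs -= 18 + 23
t -= records * xs
records = process(xs)

8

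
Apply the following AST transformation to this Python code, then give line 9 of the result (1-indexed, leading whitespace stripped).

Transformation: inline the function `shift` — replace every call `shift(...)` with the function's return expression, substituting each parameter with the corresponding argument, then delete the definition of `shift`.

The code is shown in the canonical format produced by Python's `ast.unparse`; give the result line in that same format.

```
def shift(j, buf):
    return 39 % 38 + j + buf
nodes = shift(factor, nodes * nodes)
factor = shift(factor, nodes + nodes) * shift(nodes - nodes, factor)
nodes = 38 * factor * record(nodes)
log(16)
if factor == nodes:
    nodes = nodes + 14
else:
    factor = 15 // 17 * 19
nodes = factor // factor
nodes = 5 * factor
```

nodes = factor // factor

Transformed code:
nodes = 39 % 38 + factor + nodes * nodes
factor = (39 % 38 + factor + (nodes + nodes)) * (39 % 38 + (nodes - nodes) + factor)
nodes = 38 * factor * record(nodes)
log(16)
if factor == nodes:
    nodes = nodes + 14
else:
    factor = 15 // 17 * 19
nodes = factor // factor
nodes = 5 * factor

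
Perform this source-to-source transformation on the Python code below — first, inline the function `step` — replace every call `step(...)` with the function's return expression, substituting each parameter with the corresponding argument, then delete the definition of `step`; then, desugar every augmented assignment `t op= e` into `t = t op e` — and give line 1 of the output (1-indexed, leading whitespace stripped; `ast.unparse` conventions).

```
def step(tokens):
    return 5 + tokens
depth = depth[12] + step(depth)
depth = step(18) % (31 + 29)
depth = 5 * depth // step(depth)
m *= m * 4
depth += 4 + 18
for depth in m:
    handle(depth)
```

Transformed code:
depth = depth[12] + (5 + depth)
depth = (5 + 18) % (31 + 29)
depth = 5 * depth // (5 + depth)
m = m * (m * 4)
depth = depth + (4 + 18)
for depth in m:
    handle(depth)

depth = depth[12] + (5 + depth)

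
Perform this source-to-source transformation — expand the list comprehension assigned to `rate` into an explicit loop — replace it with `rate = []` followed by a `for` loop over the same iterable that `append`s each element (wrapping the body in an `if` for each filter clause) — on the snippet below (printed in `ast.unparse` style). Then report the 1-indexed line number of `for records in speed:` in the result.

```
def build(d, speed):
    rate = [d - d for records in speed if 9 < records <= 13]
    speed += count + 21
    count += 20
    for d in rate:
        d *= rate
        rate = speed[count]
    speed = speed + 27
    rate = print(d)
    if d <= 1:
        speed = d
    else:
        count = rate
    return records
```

3

Transformed code:
def build(d, speed):
    rate = []
    for records in speed:
        if 9 < records <= 13:
            rate.append(d - d)
    speed += count + 21
    count += 20
    for d in rate:
        d *= rate
        rate = speed[count]
    speed = speed + 27
    rate = print(d)
    if d <= 1:
        speed = d
    else:
        count = rate
    return records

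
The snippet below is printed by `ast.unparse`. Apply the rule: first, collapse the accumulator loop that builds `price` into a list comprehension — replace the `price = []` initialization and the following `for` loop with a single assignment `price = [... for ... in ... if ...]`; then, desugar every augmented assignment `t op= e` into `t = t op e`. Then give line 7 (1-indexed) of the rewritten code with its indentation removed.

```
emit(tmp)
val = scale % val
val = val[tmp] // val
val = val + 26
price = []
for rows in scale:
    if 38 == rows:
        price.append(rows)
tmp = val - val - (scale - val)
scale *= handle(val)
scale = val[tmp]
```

scale = scale * handle(val)

Transformed code:
emit(tmp)
val = scale % val
val = val[tmp] // val
val = val + 26
price = [rows for rows in scale if 38 == rows]
tmp = val - val - (scale - val)
scale = scale * handle(val)
scale = val[tmp]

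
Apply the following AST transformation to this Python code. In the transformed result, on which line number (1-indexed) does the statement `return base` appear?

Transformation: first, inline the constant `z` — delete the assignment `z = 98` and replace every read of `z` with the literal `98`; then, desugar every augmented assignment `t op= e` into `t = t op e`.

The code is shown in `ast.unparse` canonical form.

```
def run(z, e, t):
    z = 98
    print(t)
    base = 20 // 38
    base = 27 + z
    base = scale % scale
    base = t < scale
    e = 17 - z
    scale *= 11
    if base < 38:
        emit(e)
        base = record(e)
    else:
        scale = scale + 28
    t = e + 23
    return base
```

Transformed code:
def run(z, e, t):
    print(t)
    base = 20 // 38
    base = 27 + 98
    base = scale % scale
    base = t < scale
    e = 17 - 98
    scale = scale * 11
    if base < 38:
        emit(e)
        base = record(e)
    else:
        scale = scale + 28
    t = e + 23
    return base

15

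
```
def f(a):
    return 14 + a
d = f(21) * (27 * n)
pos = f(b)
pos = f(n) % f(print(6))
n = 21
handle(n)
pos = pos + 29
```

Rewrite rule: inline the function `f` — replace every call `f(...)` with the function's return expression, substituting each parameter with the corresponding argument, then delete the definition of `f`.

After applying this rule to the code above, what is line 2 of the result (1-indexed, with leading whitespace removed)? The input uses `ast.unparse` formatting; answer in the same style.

Transformed code:
d = (14 + 21) * (27 * n)
pos = 14 + b
pos = (14 + n) % (14 + print(6))
n = 21
handle(n)
pos = pos + 29

pos = 14 + b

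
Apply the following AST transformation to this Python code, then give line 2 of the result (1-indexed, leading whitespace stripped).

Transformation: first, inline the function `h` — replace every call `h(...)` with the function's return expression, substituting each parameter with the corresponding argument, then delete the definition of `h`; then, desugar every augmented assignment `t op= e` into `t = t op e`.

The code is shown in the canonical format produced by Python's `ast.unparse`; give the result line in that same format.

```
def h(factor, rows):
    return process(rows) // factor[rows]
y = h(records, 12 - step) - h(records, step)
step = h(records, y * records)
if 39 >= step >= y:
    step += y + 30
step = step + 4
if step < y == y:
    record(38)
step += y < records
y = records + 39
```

Transformed code:
y = process(12 - step) // records[12 - step] - process(step) // records[step]
step = process(y * records) // records[y * records]
if 39 >= step >= y:
    step = step + (y + 30)
step = step + 4
if step < y == y:
    record(38)
step = step + (y < records)
y = records + 39

step = process(y * records) // records[y * records]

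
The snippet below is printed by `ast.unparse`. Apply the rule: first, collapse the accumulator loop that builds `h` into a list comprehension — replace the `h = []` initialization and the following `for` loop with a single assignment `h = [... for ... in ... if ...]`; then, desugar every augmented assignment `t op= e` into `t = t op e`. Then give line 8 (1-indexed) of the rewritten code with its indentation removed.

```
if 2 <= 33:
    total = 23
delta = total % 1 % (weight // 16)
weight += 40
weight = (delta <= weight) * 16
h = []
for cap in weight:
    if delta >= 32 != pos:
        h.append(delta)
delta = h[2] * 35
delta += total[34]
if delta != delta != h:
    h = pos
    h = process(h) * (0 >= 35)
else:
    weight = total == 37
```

Transformed code:
if 2 <= 33:
    total = 23
delta = total % 1 % (weight // 16)
weight = weight + 40
weight = (delta <= weight) * 16
h = [delta for cap in weight if delta >= 32 != pos]
delta = h[2] * 35
delta = delta + total[34]
if delta != delta != h:
    h = pos
    h = process(h) * (0 >= 35)
else:
    weight = total == 37

delta = delta + total[34]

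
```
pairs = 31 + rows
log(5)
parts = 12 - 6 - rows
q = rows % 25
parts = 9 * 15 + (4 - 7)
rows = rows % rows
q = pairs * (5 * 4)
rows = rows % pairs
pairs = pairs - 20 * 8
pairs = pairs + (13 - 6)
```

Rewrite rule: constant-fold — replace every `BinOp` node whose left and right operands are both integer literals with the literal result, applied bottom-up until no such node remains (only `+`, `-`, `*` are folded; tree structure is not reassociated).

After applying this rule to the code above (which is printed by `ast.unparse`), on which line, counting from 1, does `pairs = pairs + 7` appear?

Transformed code:
pairs = 31 + rows
log(5)
parts = 6 - rows
q = rows % 25
parts = 132
rows = rows % rows
q = pairs * 20
rows = rows % pairs
pairs = pairs - 160
pairs = pairs + 7

10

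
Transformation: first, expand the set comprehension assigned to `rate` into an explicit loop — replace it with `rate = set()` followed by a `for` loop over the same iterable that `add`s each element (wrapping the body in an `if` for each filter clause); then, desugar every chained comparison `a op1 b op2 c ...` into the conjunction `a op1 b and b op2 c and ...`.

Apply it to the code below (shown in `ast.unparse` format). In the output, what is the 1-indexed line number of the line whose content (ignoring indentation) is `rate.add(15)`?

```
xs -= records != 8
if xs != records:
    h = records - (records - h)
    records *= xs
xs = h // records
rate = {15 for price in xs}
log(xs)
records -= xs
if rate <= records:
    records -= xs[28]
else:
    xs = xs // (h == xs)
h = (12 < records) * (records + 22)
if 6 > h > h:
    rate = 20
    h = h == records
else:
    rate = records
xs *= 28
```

8

Transformed code:
xs -= records != 8
if xs != records:
    h = records - (records - h)
    records *= xs
xs = h // records
rate = set()
for price in xs:
    rate.add(15)
log(xs)
records -= xs
if rate <= records:
    records -= xs[28]
else:
    xs = xs // (h == xs)
h = (12 < records) * (records + 22)
if 6 > h and h > h:
    rate = 20
    h = h == records
else:
    rate = records
xs *= 28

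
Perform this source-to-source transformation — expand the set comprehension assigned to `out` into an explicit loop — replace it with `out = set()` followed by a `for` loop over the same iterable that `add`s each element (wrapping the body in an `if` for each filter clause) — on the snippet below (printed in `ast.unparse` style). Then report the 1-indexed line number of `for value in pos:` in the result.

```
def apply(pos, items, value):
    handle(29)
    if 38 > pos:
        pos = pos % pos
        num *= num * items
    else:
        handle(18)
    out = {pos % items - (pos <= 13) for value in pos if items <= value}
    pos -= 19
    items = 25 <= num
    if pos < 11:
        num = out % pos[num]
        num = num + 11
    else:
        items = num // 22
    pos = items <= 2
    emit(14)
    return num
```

Transformed code:
def apply(pos, items, value):
    handle(29)
    if 38 > pos:
        pos = pos % pos
        num *= num * items
    else:
        handle(18)
    out = set()
    for value in pos:
        if items <= value:
            out.add(pos % items - (pos <= 13))
    pos -= 19
    items = 25 <= num
    if pos < 11:
        num = out % pos[num]
        num = num + 11
    else:
        items = num // 22
    pos = items <= 2
    emit(14)
    return num

9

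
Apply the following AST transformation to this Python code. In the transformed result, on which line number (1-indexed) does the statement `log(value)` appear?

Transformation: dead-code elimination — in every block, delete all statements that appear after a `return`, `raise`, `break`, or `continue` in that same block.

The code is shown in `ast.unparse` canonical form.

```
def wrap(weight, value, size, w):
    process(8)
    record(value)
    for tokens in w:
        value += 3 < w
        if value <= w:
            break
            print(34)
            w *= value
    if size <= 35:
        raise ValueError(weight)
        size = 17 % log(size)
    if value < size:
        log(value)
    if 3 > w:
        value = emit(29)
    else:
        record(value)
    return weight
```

11

Transformed code:
def wrap(weight, value, size, w):
    process(8)
    record(value)
    for tokens in w:
        value += 3 < w
        if value <= w:
            break
    if size <= 35:
        raise ValueError(weight)
    if value < size:
        log(value)
    if 3 > w:
        value = emit(29)
    else:
        record(value)
    return weight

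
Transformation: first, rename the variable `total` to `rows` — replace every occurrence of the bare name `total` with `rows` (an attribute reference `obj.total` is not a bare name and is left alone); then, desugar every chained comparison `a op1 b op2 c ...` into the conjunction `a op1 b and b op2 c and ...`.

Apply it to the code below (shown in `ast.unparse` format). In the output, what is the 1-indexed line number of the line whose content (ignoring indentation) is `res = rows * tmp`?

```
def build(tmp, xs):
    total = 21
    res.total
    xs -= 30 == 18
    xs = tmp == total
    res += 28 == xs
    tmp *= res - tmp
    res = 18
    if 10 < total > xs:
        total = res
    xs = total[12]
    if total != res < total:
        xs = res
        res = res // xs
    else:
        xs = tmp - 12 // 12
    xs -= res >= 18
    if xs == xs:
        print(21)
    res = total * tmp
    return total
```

Transformed code:
def build(tmp, xs):
    rows = 21
    res.total
    xs -= 30 == 18
    xs = tmp == rows
    res += 28 == xs
    tmp *= res - tmp
    res = 18
    if 10 < rows and rows > xs:
        rows = res
    xs = rows[12]
    if rows != res and res < rows:
        xs = res
        res = res // xs
    else:
        xs = tmp - 12 // 12
    xs -= res >= 18
    if xs == xs:
        print(21)
    res = rows * tmp
    return rows

20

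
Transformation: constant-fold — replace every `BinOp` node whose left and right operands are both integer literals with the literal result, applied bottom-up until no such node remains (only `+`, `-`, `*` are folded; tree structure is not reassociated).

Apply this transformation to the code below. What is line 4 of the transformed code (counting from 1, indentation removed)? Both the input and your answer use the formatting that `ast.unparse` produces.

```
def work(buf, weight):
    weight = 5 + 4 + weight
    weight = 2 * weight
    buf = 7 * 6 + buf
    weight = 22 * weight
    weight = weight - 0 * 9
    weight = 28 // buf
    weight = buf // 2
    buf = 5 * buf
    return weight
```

buf = 42 + buf

Transformed code:
def work(buf, weight):
    weight = 9 + weight
    weight = 2 * weight
    buf = 42 + buf
    weight = 22 * weight
    weight = weight - 0
    weight = 28 // buf
    weight = buf // 2
    buf = 5 * buf
    return weight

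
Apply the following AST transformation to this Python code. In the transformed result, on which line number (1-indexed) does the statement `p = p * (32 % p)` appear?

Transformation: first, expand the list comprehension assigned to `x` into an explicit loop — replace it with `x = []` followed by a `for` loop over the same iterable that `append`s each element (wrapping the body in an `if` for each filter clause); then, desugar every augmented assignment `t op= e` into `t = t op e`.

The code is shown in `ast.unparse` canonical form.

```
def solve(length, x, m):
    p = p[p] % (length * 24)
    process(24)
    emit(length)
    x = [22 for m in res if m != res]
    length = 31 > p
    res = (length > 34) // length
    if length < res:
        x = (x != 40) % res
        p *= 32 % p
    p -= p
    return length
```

Transformed code:
def solve(length, x, m):
    p = p[p] % (length * 24)
    process(24)
    emit(length)
    x = []
    for m in res:
        if m != res:
            x.append(22)
    length = 31 > p
    res = (length > 34) // length
    if length < res:
        x = (x != 40) % res
        p = p * (32 % p)
    p = p - p
    return length

13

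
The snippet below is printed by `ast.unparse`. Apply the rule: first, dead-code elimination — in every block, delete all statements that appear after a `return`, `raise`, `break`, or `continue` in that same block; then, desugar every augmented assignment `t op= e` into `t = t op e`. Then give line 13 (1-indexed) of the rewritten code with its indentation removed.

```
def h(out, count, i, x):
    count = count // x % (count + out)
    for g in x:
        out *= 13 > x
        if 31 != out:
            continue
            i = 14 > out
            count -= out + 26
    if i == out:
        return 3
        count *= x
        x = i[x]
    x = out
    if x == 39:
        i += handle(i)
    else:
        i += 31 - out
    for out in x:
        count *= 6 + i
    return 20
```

Transformed code:
def h(out, count, i, x):
    count = count // x % (count + out)
    for g in x:
        out = out * (13 > x)
        if 31 != out:
            continue
    if i == out:
        return 3
    x = out
    if x == 39:
        i = i + handle(i)
    else:
        i = i + (31 - out)
    for out in x:
        count = count * (6 + i)
    return 20

i = i + (31 - out)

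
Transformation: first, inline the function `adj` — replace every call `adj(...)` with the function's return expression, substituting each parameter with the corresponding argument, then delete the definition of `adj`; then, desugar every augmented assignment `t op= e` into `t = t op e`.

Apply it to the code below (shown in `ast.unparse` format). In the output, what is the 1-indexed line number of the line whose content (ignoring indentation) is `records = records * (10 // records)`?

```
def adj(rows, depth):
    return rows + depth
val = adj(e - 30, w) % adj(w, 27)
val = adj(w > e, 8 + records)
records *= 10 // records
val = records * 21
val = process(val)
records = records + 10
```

Transformed code:
val = (e - 30 + w) % (w + 27)
val = (w > e) + (8 + records)
records = records * (10 // records)
val = records * 21
val = process(val)
records = records + 10

3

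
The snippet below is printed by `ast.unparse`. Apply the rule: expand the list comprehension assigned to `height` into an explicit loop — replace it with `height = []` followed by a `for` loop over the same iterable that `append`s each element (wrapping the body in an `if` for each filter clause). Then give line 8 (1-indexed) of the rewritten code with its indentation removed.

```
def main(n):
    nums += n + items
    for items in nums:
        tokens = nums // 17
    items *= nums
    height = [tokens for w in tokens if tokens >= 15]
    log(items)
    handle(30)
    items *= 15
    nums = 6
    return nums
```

Transformed code:
def main(n):
    nums += n + items
    for items in nums:
        tokens = nums // 17
    items *= nums
    height = []
    for w in tokens:
        if tokens >= 15:
            height.append(tokens)
    log(items)
    handle(30)
    items *= 15
    nums = 6
    return nums

if tokens >= 15:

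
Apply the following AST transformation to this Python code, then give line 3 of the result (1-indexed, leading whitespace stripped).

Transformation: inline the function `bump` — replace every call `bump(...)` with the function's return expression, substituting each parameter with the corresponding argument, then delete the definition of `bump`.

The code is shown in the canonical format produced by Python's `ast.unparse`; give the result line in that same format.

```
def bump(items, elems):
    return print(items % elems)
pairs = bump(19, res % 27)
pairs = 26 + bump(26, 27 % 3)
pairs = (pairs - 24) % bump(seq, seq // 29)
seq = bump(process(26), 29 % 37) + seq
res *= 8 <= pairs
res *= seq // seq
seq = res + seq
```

pairs = (pairs - 24) % print(seq % (seq // 29))

Transformed code:
pairs = print(19 % (res % 27))
pairs = 26 + print(26 % (27 % 3))
pairs = (pairs - 24) % print(seq % (seq // 29))
seq = print(process(26) % (29 % 37)) + seq
res *= 8 <= pairs
res *= seq // seq
seq = res + seq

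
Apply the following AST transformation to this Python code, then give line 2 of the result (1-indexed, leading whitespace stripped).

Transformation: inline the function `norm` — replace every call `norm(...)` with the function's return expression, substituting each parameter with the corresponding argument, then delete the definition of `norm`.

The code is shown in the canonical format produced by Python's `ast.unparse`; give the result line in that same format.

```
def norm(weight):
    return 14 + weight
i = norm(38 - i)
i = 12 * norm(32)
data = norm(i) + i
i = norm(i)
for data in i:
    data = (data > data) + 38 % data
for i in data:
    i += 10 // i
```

Transformed code:
i = 14 + (38 - i)
i = 12 * (14 + 32)
data = 14 + i + i
i = 14 + i
for data in i:
    data = (data > data) + 38 % data
for i in data:
    i += 10 // i

i = 12 * (14 + 32)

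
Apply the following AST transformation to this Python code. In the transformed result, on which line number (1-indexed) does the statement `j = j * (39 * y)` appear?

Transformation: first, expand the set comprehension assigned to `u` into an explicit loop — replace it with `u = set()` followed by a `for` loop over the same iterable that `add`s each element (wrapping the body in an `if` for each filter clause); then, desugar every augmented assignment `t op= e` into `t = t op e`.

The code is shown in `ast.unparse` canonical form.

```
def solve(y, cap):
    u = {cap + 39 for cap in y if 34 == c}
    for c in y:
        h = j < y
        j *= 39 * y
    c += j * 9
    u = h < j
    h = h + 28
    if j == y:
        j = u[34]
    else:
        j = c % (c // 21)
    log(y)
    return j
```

8

Transformed code:
def solve(y, cap):
    u = set()
    for cap in y:
        if 34 == c:
            u.add(cap + 39)
    for c in y:
        h = j < y
        j = j * (39 * y)
    c = c + j * 9
    u = h < j
    h = h + 28
    if j == y:
        j = u[34]
    else:
        j = c % (c // 21)
    log(y)
    return j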